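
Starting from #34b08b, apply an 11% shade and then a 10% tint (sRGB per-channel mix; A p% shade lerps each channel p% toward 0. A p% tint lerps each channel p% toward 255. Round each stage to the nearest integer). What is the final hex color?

#43a789

#34b08b is rgb(52, 176, 139).
Per channel, c → c + 0.11(0 − c):
  R: 52 − 5.72 = 46.28 → 46
  G: 176 − 19.36 = 156.64 → 157
  B: 139 + 0.11×(0−139) = 139 − 15.29 = 123.71 → 124
After the shade: rgb(46, 157, 124) = #2e9d7c.
Lerp each channel 10% toward 255:
  R: 46 + 20.9 = 66.9 → 67
  G: 157 + 0.1×(255−157) = 157 + 9.8 = 166.8 → 167
  B: 124 + 0.1×(255−124) = 124 + 13.1 = 137.1 → 137
rgb(67, 167, 137) = #43a789.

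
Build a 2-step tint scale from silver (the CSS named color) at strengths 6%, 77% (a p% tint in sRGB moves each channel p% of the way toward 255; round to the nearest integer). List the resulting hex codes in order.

#c4c4c4, #f1f1f1

CSS silver is rgb(192, 192, 192).
6%: (192 + 3.78 = 195.78→196, 192 + 3.78 = 195.78→196, 192 + 3.78 = 195.78→196) → #c4c4c4
77%: (192 + 48.51 = 240.51→241, 192 + 48.51 = 240.51→241, 192 + 48.51 = 240.51→241) → #f1f1f1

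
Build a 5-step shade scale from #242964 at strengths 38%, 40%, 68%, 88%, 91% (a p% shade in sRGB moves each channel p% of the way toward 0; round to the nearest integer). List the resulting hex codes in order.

#16193E, #16193C, #0C0D20, #04050C, #030409

#242964 is rgb(36, 41, 100).
38%: (36 − 13.68 = 22.32→22, 41 − 15.58 = 25.42→25, 100 − 38 = 62→62) → #16193E
40%: (36 − 14.4 = 21.6→22, 41 − 16.4 = 24.6→25, 100 − 40 = 60→60) → #16193C
68%: (36 − 24.48 = 11.52→12, 41 − 27.88 = 13.12→13, 100 − 68 = 32→32) → #0C0D20
88%: (36 − 31.68 = 4.32→4, 41 − 36.08 = 4.92→5, 100 − 88 = 12→12) → #04050C
91%: (36 − 32.76 = 3.24→3, 41 − 37.31 = 3.69→4, 100 − 91 = 9→9) → #030409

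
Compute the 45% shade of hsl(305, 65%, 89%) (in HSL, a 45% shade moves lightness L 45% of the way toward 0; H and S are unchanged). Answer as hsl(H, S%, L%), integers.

L moves 45% from 89 toward 0: 89 − 40.05 = 48.95 → 49.
H and S are unchanged.

hsl(305, 65%, 49%)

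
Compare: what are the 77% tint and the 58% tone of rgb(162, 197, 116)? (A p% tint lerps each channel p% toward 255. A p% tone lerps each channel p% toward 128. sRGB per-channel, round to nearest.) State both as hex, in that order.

#eaf2df, #8e9d7b

77% tint:
  R: 162 + 0.77×(255−162) = 162 + 71.61 = 233.61 → 234
  G: 197 + 0.77×(255−197) = 197 + 44.66 = 241.66 → 242
  B: 116 + 0.77×(255−116) = 116 + 107.03 = 223.03 → 223
  → #eaf2df
58% tone:
  R: 162 + 0.58×(128−162) = 162 − 19.72 = 142.28 → 142
  G: 197 + 0.58×(128−197) = 197 − 40.02 = 156.98 → 157
  B: 116 + 6.96 = 122.96 → 123
  → #8e9d7b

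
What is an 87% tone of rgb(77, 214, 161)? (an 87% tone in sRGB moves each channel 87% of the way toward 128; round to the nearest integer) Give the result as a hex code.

#798B84

An 87% tone moves each channel 87% toward 128:
  R: 77 + 0.87×(128−77) = 77 + 44.37 = 121.37 → 121
  G: 214 + 0.87×(128−214) = 214 − 74.82 = 139.18 → 139
  B: 161 + 0.87×(128−161) = 161 − 28.71 = 132.29 → 132
rgb(121, 139, 132) = #798B84.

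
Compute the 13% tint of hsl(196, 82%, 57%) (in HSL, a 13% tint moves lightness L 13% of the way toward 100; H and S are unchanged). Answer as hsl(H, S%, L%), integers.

hsl(196, 82%, 63%)

L moves 13% from 57 toward 100: 57 + 5.59 = 62.59 → 63.
H and S are unchanged.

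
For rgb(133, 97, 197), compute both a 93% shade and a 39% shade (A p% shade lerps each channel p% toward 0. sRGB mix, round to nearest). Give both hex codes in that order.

93% shade:
  R: 133 + 0.93×(0−133) = 133 − 123.69 = 9.31 → 9
  G: 97 − 90.21 = 6.79 → 7
  B: 197 + 0.93×(0−197) = 197 − 183.21 = 13.79 → 14
  → #09070E
39% shade:
  R: 133 + 0.39×(0−133) = 133 − 51.87 = 81.13 → 81
  G: 97 + 0.39×(0−97) = 97 − 37.83 = 59.17 → 59
  B: 197 − 76.83 = 120.17 → 120
  → #513B78

#09070E, #513B78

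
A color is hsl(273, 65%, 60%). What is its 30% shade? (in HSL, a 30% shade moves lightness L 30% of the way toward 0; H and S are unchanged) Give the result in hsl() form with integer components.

L moves 30% from 60 toward 0: 60 − 18 = 42 → 42.
H and S are unchanged.

hsl(273, 65%, 42%)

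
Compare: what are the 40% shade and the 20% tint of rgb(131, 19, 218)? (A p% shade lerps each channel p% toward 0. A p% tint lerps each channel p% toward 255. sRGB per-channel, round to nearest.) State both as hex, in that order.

40% shade:
  R: 131 + 0.4×(0−131) = 131 − 52.4 = 78.6 → 79
  G: 19 + 0.4×(0−19) = 19 − 7.6 = 11.4 → 11
  B: 218 + 0.4×(0−218) = 218 − 87.2 = 130.8 → 131
  → #4f0b83
20% tint:
  R: 131 + 24.8 = 155.8 → 156
  G: 19 + 0.2×(255−19) = 19 + 47.2 = 66.2 → 66
  B: 218 + 7.4 = 225.4 → 225
  → #9c42e1

#4f0b83, #9c42e1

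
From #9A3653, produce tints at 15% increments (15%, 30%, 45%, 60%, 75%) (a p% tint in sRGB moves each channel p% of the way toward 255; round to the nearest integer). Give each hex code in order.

#9A3653 is rgb(154, 54, 83).
15%: (154 + 15.15 = 169.15→169, 54 + 30.15 = 84.15→84, 83 + 25.8 = 108.8→109) → #A9546D
30%: (154 + 30.3 = 184.3→184, 54 + 60.3 = 114.3→114, 83 + 51.6 = 134.6→135) → #B87287
45%: (154 + 45.45 = 199.45→199, 54 + 90.45 = 144.45→144, 83 + 77.4 = 160.4→160) → #C790A0
60%: (154 + 60.6 = 214.6→215, 54 + 120.6 = 174.6→175, 83 + 103.2 = 186.2→186) → #D7AFBA
75%: (154 + 75.75 = 229.75→230, 54 + 150.75 = 204.75→205, 83 + 129 = 212→212) → #E6CDD4

#A9546D, #B87287, #C790A0, #D7AFBA, #E6CDD4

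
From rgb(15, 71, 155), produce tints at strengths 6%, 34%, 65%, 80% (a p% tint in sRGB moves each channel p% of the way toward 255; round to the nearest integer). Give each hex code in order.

6%: (15 + 14.4 = 29.4→29, 71 + 11.04 = 82.04→82, 155 + 6 = 161→161) → #1D52A1
34%: (15 + 81.6 = 96.6→97, 71 + 62.56 = 133.56→134, 155 + 34 = 189→189) → #6186BD
65%: (15 + 156 = 171→171, 71 + 119.6 = 190.6→191, 155 + 65 = 220→220) → #ABBFDC
80%: (15 + 192 = 207→207, 71 + 147.2 = 218.2→218, 155 + 80 = 235→235) → #CFDAEB

#1D52A1, #6186BD, #ABBFDC, #CFDAEB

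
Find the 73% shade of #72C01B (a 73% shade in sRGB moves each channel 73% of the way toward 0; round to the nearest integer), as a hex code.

#1F3407

#72C01B is rgb(114, 192, 27).
Lerp each channel 73% toward 0:
  R: 114 + 0.73×(0−114) = 114 − 83.22 = 30.78 → 31
  G: 192 + 0.73×(0−192) = 192 − 140.16 = 51.84 → 52
  B: 27 + 0.73×(0−27) = 27 − 19.71 = 7.29 → 7
rgb(31, 52, 7) = #1F3407.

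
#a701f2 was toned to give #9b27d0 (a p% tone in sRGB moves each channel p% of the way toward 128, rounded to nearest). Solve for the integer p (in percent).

#a701f2 is rgb(167, 1, 242); #9b27d0 is rgb(155, 39, 208).
On the G channel (widest range): 39 ≈ 1 + (p/100)(128 − 1), so p ≈ 100×(39 − 1)/(128 − 1) = 3800/127 = 29.92.
p = 30 reproduces all three channels after rounding.

30%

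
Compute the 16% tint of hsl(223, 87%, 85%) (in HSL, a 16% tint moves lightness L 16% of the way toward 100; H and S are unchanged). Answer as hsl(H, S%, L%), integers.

hsl(223, 87%, 87%)

L moves 16% from 85 toward 100: 85 + 2.4 = 87.4 → 87.
H and S are unchanged.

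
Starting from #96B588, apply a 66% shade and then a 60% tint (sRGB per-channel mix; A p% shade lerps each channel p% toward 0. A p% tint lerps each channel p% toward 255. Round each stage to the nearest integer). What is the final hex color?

#ADB2AB

#96B588 is rgb(150, 181, 136).
Lerp each channel 66% toward 0:
  R: 150 − 99 = 51 → 51
  G: 181 − 119.46 = 61.54 → 62
  B: 136 + 0.66×(0−136) = 136 − 89.76 = 46.24 → 46
After the shade: rgb(51, 62, 46) = #333E2E.
Lerp each channel 60% toward 255:
  R: 51 + 122.4 = 173.4 → 173
  G: 62 + 0.6×(255−62) = 62 + 115.8 = 177.8 → 178
  B: 46 + 0.6×(255−46) = 46 + 125.4 = 171.4 → 171
rgb(173, 178, 171) = #ADB2AB.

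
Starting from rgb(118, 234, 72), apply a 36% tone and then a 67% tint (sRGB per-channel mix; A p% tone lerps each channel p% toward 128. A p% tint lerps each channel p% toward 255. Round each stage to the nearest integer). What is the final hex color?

A 36% tone moves each channel 36% toward 128:
  R: 118 + 3.6 = 121.6 → 122
  G: 234 − 38.16 = 195.84 → 196
  B: 72 + 0.36×(128−72) = 72 + 20.16 = 92.16 → 92
After the tone: rgb(122, 196, 92) = #7ac45c.
A 67% tint moves each channel 67% toward 255:
  R: 122 + 89.11 = 211.11 → 211
  G: 196 + 0.67×(255−196) = 196 + 39.53 = 235.53 → 236
  B: 92 + 0.67×(255−92) = 92 + 109.21 = 201.21 → 201
rgb(211, 236, 201) = #d3ecc9.

#d3ecc9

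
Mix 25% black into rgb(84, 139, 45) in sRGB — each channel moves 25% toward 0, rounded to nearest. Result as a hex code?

#3F6822

A 25% shade moves each channel 25% toward 0:
  R: 84 − 21 = 63 → 63
  G: 139 + 0.25×(0−139) = 139 − 34.75 = 104.25 → 104
  B: 45 − 11.25 = 33.75 → 34
rgb(63, 104, 34) = #3F6822.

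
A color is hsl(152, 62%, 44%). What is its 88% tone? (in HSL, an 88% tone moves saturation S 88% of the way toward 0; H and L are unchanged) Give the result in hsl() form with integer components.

S moves 88% from 62 toward 0: 62 − 54.56 = 7.44 → 7.
H and L are unchanged.

hsl(152, 7%, 44%)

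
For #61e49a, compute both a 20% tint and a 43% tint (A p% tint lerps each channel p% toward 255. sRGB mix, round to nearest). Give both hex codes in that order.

#81e9ae, #a5f0c5

#61e49a is rgb(97, 228, 154).
20% tint:
  R: 97 + 0.2×(255−97) = 97 + 31.6 = 128.6 → 129
  G: 228 + 0.2×(255−228) = 228 + 5.4 = 233.4 → 233
  B: 154 + 0.2×(255−154) = 154 + 20.2 = 174.2 → 174
  → #81e9ae
43% tint:
  R: 97 + 0.43×(255−97) = 97 + 67.94 = 164.94 → 165
  G: 228 + 11.61 = 239.61 → 240
  B: 154 + 43.43 = 197.43 → 197
  → #a5f0c5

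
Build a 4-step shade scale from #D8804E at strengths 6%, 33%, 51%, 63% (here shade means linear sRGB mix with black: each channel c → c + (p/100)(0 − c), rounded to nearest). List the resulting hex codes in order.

#D8804E is rgb(216, 128, 78).
6%: (216 − 12.96 = 203.04→203, 128 − 7.68 = 120.32→120, 78 − 4.68 = 73.32→73) → #CB7849
33%: (216 − 71.28 = 144.72→145, 128 − 42.24 = 85.76→86, 78 − 25.74 = 52.26→52) → #915634
51%: (216 − 110.16 = 105.84→106, 128 − 65.28 = 62.72→63, 78 − 39.78 = 38.22→38) → #6A3F26
63%: (216 − 136.08 = 79.92→80, 128 − 80.64 = 47.36→47, 78 − 49.14 = 28.86→29) → #502F1D

#CB7849, #915634, #6A3F26, #502F1D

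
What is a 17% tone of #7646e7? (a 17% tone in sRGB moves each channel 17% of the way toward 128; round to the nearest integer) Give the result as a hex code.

#7646e7 is rgb(118, 70, 231).
A 17% tone moves each channel 17% toward 128:
  R: 118 + 1.7 = 119.7 → 120
  G: 70 + 0.17×(128−70) = 70 + 9.86 = 79.86 → 80
  B: 231 + 0.17×(128−231) = 231 − 17.51 = 213.49 → 213
rgb(120, 80, 213) = #7850d5.

#7850d5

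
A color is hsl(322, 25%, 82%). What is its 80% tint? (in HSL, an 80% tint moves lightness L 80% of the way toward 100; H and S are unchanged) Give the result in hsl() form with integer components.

L moves 80% from 82 toward 100: 82 + 14.4 = 96.4 → 96.
H and S are unchanged.

hsl(322, 25%, 96%)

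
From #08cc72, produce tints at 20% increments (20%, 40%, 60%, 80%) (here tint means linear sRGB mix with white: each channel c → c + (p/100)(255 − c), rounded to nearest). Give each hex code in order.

#08cc72 is rgb(8, 204, 114).
20%: (8 + 49.4 = 57.4→57, 204 + 10.2 = 214.2→214, 114 + 28.2 = 142.2→142) → #39d68e
40%: (8 + 98.8 = 106.8→107, 204 + 20.4 = 224.4→224, 114 + 56.4 = 170.4→170) → #6be0aa
60%: (8 + 148.2 = 156.2→156, 204 + 30.6 = 234.6→235, 114 + 84.6 = 198.6→199) → #9cebc7
80%: (8 + 197.6 = 205.6→206, 204 + 40.8 = 244.8→245, 114 + 112.8 = 226.8→227) → #cef5e3

#39d68e, #6be0aa, #9cebc7, #cef5e3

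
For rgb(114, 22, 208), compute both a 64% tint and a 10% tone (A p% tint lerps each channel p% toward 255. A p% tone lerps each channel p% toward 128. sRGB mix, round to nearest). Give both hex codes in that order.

64% tint:
  R: 114 + 0.64×(255−114) = 114 + 90.24 = 204.24 → 204
  G: 22 + 0.64×(255−22) = 22 + 149.12 = 171.12 → 171
  B: 208 + 0.64×(255−208) = 208 + 30.08 = 238.08 → 238
  → #ccabee
10% tone:
  R: 114 + 0.1×(128−114) = 114 + 1.4 = 115.4 → 115
  G: 22 + 10.6 = 32.6 → 33
  B: 208 + 0.1×(128−208) = 208 − 8 = 200 → 200
  → #7321c8

#ccabee, #7321c8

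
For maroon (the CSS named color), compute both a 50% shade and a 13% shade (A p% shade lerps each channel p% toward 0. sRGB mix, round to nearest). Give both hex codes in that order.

CSS maroon is rgb(128, 0, 0).
50% shade:
  R: 128 + 0.5×(0−128) = 128 − 64 = 64 → 64
  G: 0 + 0 = 0 → 0
  B: 0 + 0 = 0 → 0
  → #400000
13% shade:
  R: 128 + 0.13×(0−128) = 128 − 16.64 = 111.36 → 111
  G: 0 + 0.13×(0−0) = 0 + 0 = 0 → 0
  B: 0 + 0.13×(0−0) = 0 + 0 = 0 → 0
  → #6f0000

#400000, #6f0000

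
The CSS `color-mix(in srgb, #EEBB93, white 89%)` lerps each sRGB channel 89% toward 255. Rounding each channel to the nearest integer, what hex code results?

#FDF8F3

#EEBB93 is rgb(238, 187, 147).
Per channel, c → c + 0.89(255 − c):
  R: 238 + 0.89×(255−238) = 238 + 15.13 = 253.13 → 253
  G: 187 + 0.89×(255−187) = 187 + 60.52 = 247.52 → 248
  B: 147 + 96.12 = 243.12 → 243
rgb(253, 248, 243) = #FDF8F3.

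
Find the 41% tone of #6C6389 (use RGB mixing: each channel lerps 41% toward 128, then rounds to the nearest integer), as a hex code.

#6C6389 is rgb(108, 99, 137).
Per channel, c → c + 0.41(128 − c):
  R: 108 + 8.2 = 116.2 → 116
  G: 99 + 0.41×(128−99) = 99 + 11.89 = 110.89 → 111
  B: 137 + 0.41×(128−137) = 137 − 3.69 = 133.31 → 133
rgb(116, 111, 133) = #746F85.

#746F85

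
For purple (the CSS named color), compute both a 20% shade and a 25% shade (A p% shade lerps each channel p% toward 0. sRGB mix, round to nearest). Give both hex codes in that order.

CSS purple is rgb(128, 0, 128).
20% shade:
  R: 128 + 0.2×(0−128) = 128 − 25.6 = 102.4 → 102
  G: 0 + 0.2×(0−0) = 0 + 0 = 0 → 0
  B: 128 − 25.6 = 102.4 → 102
  → #660066
25% shade:
  R: 128 + 0.25×(0−128) = 128 − 32 = 96 → 96
  G: 0 + 0.25×(0−0) = 0 + 0 = 0 → 0
  B: 128 − 32 = 96 → 96
  → #600060

#660066, #600060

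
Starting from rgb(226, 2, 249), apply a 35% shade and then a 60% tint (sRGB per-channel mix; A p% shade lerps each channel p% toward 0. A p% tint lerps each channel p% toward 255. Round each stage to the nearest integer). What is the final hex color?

#d499da

Per channel, c → c + 0.35(0 − c):
  R: 226 + 0.35×(0−226) = 226 − 79.1 = 146.9 → 147
  G: 2 − 0.7 = 1.3 → 1
  B: 249 + 0.35×(0−249) = 249 − 87.15 = 161.85 → 162
After the shade: rgb(147, 1, 162) = #9301a2.
Lerp each channel 60% toward 255:
  R: 147 + 0.6×(255−147) = 147 + 64.8 = 211.8 → 212
  G: 1 + 0.6×(255−1) = 1 + 152.4 = 153.4 → 153
  B: 162 + 55.8 = 217.8 → 218
rgb(212, 153, 218) = #d499da.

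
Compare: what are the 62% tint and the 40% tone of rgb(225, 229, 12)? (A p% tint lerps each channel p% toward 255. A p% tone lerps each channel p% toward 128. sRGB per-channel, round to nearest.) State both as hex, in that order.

#f4f5a3, #babd3a

62% tint:
  R: 225 + 0.62×(255−225) = 225 + 18.6 = 243.6 → 244
  G: 229 + 16.12 = 245.12 → 245
  B: 12 + 150.66 = 162.66 → 163
  → #f4f5a3
40% tone:
  R: 225 + 0.4×(128−225) = 225 − 38.8 = 186.2 → 186
  G: 229 + 0.4×(128−229) = 229 − 40.4 = 188.6 → 189
  B: 12 + 46.4 = 58.4 → 58
  → #babd3a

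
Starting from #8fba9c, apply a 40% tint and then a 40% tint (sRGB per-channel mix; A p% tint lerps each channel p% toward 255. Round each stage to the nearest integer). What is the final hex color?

#8fba9c is rgb(143, 186, 156).
Per channel, c → c + 0.4(255 − c):
  R: 143 + 0.4×(255−143) = 143 + 44.8 = 187.8 → 188
  G: 186 + 0.4×(255−186) = 186 + 27.6 = 213.6 → 214
  B: 156 + 39.6 = 195.6 → 196
After the tint: rgb(188, 214, 196) = #bcd6c4.
A 40% tint moves each channel 40% toward 255:
  R: 188 + 0.4×(255−188) = 188 + 26.8 = 214.8 → 215
  G: 214 + 16.4 = 230.4 → 230
  B: 196 + 23.6 = 219.6 → 220
rgb(215, 230, 220) = #d7e6dc.

#d7e6dc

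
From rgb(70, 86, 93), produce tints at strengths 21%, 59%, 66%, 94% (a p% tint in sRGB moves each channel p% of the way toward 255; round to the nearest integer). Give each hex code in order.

#6D797F, #B3BABD, #C0C6C8, #F4F5F5

21%: (70 + 38.85 = 108.85→109, 86 + 35.49 = 121.49→121, 93 + 34.02 = 127.02→127) → #6D797F
59%: (70 + 109.15 = 179.15→179, 86 + 99.71 = 185.71→186, 93 + 95.58 = 188.58→189) → #B3BABD
66%: (70 + 122.1 = 192.1→192, 86 + 111.54 = 197.54→198, 93 + 106.92 = 199.92→200) → #C0C6C8
94%: (70 + 173.9 = 243.9→244, 86 + 158.86 = 244.86→245, 93 + 152.28 = 245.28→245) → #F4F5F5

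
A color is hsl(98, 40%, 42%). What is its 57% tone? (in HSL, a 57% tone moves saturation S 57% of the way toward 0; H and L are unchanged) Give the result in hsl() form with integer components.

S moves 57% from 40 toward 0: 40 − 22.8 = 17.2 → 17.
H and L are unchanged.

hsl(98, 17%, 42%)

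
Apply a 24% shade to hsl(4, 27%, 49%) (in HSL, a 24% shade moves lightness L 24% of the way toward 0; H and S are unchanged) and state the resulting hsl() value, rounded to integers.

hsl(4, 27%, 37%)

L moves 24% from 49 toward 0: 49 − 11.76 = 37.24 → 37.
H and S are unchanged.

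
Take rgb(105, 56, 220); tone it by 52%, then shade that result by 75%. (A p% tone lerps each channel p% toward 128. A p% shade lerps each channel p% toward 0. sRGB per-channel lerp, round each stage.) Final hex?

#1D172B

Per channel, c → c + 0.52(128 − c):
  R: 105 + 11.96 = 116.96 → 117
  G: 56 + 37.44 = 93.44 → 93
  B: 220 + 0.52×(128−220) = 220 − 47.84 = 172.16 → 172
After the tone: rgb(117, 93, 172) = #755DAC.
Lerp each channel 75% toward 0:
  R: 117 + 0.75×(0−117) = 117 − 87.75 = 29.25 → 29
  G: 93 − 69.75 = 23.25 → 23
  B: 172 − 129 = 43 → 43
rgb(29, 23, 43) = #1D172B.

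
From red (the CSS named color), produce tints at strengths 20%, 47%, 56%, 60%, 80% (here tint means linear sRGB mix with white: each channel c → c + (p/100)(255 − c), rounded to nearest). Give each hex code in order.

CSS red is rgb(255, 0, 0).
20%: (255→255, 0 + 51 = 51→51, 0 + 51 = 51→51) → #FF3333
47%: (255→255, 0 + 119.85 = 119.85→120, 0 + 119.85 = 119.85→120) → #FF7878
56%: (255→255, 0 + 142.8 = 142.8→143, 0 + 142.8 = 142.8→143) → #FF8F8F
60%: (255→255, 0 + 153 = 153→153, 0 + 153 = 153→153) → #FF9999
80%: (255→255, 0 + 204 = 204→204, 0 + 204 = 204→204) → #FFCCCC

#FF3333, #FF7878, #FF8F8F, #FF9999, #FFCCCC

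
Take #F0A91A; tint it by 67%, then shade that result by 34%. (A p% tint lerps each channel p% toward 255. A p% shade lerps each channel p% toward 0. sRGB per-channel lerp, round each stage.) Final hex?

#F0A91A is rgb(240, 169, 26).
A 67% tint moves each channel 67% toward 255:
  R: 240 + 0.67×(255−240) = 240 + 10.05 = 250.05 → 250
  G: 169 + 57.62 = 226.62 → 227
  B: 26 + 0.67×(255−26) = 26 + 153.43 = 179.43 → 179
After the tint: rgb(250, 227, 179) = #FAE3B3.
A 34% shade moves each channel 34% toward 0:
  R: 250 + 0.34×(0−250) = 250 − 85 = 165 → 165
  G: 227 − 77.18 = 149.82 → 150
  B: 179 − 60.86 = 118.14 → 118
rgb(165, 150, 118) = #A59676.

#A59676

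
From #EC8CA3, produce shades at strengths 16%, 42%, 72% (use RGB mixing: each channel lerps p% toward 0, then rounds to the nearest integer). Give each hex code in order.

#C67689, #89515F, #42272E

#EC8CA3 is rgb(236, 140, 163).
16%: (236 − 37.76 = 198.24→198, 140 − 22.4 = 117.6→118, 163 − 26.08 = 136.92→137) → #C67689
42%: (236 − 99.12 = 136.88→137, 140 − 58.8 = 81.2→81, 163 − 68.46 = 94.54→95) → #89515F
72%: (236 − 169.92 = 66.08→66, 140 − 100.8 = 39.2→39, 163 − 117.36 = 45.64→46) → #42272E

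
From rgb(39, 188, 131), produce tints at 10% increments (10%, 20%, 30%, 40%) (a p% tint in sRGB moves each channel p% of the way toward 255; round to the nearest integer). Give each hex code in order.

10%: (39 + 21.6 = 60.6→61, 188 + 6.7 = 194.7→195, 131 + 12.4 = 143.4→143) → #3DC38F
20%: (39 + 43.2 = 82.2→82, 188 + 13.4 = 201.4→201, 131 + 24.8 = 155.8→156) → #52C99C
30%: (39 + 64.8 = 103.8→104, 188 + 20.1 = 208.1→208, 131 + 37.2 = 168.2→168) → #68D0A8
40%: (39 + 86.4 = 125.4→125, 188 + 26.8 = 214.8→215, 131 + 49.6 = 180.6→181) → #7DD7B5

#3DC38F, #52C99C, #68D0A8, #7DD7B5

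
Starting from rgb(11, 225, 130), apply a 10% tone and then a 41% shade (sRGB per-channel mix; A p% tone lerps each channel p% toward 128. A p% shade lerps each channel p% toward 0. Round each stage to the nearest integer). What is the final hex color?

Per channel, c → c + 0.1(128 − c):
  R: 11 + 11.7 = 22.7 → 23
  G: 225 + 0.1×(128−225) = 225 − 9.7 = 215.3 → 215
  B: 130 + 0.1×(128−130) = 130 − 0.2 = 129.8 → 130
After the tone: rgb(23, 215, 130) = #17d782.
Per channel, c → c + 0.41(0 − c):
  R: 23 + 0.41×(0−23) = 23 − 9.43 = 13.57 → 14
  G: 215 − 88.15 = 126.85 → 127
  B: 130 − 53.3 = 76.7 → 77
rgb(14, 127, 77) = #0e7f4d.

#0e7f4d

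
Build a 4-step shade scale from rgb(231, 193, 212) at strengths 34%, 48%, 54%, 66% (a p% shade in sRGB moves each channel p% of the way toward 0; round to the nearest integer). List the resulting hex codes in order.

#987f8c, #78646e, #6a5962, #4f4248

34%: (231 − 78.54 = 152.46→152, 193 − 65.62 = 127.38→127, 212 − 72.08 = 139.92→140) → #987f8c
48%: (231 − 110.88 = 120.12→120, 193 − 92.64 = 100.36→100, 212 − 101.76 = 110.24→110) → #78646e
54%: (231 − 124.74 = 106.26→106, 193 − 104.22 = 88.78→89, 212 − 114.48 = 97.52→98) → #6a5962
66%: (231 − 152.46 = 78.54→79, 193 − 127.38 = 65.62→66, 212 − 139.92 = 72.08→72) → #4f4248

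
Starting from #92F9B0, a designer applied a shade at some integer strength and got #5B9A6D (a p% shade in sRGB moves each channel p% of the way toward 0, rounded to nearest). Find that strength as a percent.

#92F9B0 is rgb(146, 249, 176); #5B9A6D is rgb(91, 154, 109).
On the G channel (widest range): 154 ≈ 249 + (p/100)(0 − 249), so p ≈ 100×(154 − 249)/(0 − 249) = -9500/-249 = 38.15.
p = 38 reproduces all three channels after rounding.

38%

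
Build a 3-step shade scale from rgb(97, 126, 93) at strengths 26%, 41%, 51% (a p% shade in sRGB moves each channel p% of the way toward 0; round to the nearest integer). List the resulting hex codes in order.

26%: (97 − 25.22 = 71.78→72, 126 − 32.76 = 93.24→93, 93 − 24.18 = 68.82→69) → #485d45
41%: (97 − 39.77 = 57.23→57, 126 − 51.66 = 74.34→74, 93 − 38.13 = 54.87→55) → #394a37
51%: (97 − 49.47 = 47.53→48, 126 − 64.26 = 61.74→62, 93 − 47.43 = 45.57→46) → #303e2e

#485d45, #394a37, #303e2e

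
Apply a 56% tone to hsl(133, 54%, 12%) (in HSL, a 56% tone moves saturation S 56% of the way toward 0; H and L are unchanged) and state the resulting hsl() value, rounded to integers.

S moves 56% from 54 toward 0: 54 − 30.24 = 23.76 → 24.
H and L are unchanged.

hsl(133, 24%, 12%)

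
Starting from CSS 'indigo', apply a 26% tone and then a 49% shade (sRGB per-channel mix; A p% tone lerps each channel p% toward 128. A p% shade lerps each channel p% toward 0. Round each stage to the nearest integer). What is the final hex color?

#2D1142

CSS indigo is rgb(75, 0, 130).
Per channel, c → c + 0.26(128 − c):
  R: 75 + 13.78 = 88.78 → 89
  G: 0 + 0.26×(128−0) = 0 + 33.28 = 33.28 → 33
  B: 130 + 0.26×(128−130) = 130 − 0.52 = 129.48 → 129
After the tone: rgb(89, 33, 129) = #592181.
Per channel, c → c + 0.49(0 − c):
  R: 89 + 0.49×(0−89) = 89 − 43.61 = 45.39 → 45
  G: 33 + 0.49×(0−33) = 33 − 16.17 = 16.83 → 17
  B: 129 + 0.49×(0−129) = 129 − 63.21 = 65.79 → 66
rgb(45, 17, 66) = #2D1142.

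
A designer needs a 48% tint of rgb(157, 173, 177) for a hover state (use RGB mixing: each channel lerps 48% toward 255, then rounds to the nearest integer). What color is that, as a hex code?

#ccd4d6

Lerp each channel 48% toward 255:
  R: 157 + 47.04 = 204.04 → 204
  G: 173 + 39.36 = 212.36 → 212
  B: 177 + 0.48×(255−177) = 177 + 37.44 = 214.44 → 214
rgb(204, 212, 214) = #ccd4d6.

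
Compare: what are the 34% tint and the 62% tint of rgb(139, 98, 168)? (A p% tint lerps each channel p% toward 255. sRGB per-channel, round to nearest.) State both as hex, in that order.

#b297c6, #d3c3de

34% tint:
  R: 139 + 0.34×(255−139) = 139 + 39.44 = 178.44 → 178
  G: 98 + 0.34×(255−98) = 98 + 53.38 = 151.38 → 151
  B: 168 + 0.34×(255−168) = 168 + 29.58 = 197.58 → 198
  → #b297c6
62% tint:
  R: 139 + 0.62×(255−139) = 139 + 71.92 = 210.92 → 211
  G: 98 + 0.62×(255−98) = 98 + 97.34 = 195.34 → 195
  B: 168 + 0.62×(255−168) = 168 + 53.94 = 221.94 → 222
  → #d3c3de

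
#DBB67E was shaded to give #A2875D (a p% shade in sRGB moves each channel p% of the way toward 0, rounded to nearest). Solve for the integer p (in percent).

#DBB67E is rgb(219, 182, 126); #A2875D is rgb(162, 135, 93).
On the R channel (widest range): 162 ≈ 219 + (p/100)(0 − 219), so p ≈ 100×(162 − 219)/(0 − 219) = -5700/-219 = 26.03.
p = 26 reproduces all three channels after rounding.

26%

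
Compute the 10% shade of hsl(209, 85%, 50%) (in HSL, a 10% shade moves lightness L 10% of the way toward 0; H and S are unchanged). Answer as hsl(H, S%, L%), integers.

L moves 10% from 50 toward 0: 50 − 5 = 45 → 45.
H and S are unchanged.

hsl(209, 85%, 45%)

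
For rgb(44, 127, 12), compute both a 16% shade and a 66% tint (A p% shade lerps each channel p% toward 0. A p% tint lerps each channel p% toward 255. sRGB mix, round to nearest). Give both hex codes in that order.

#256B0A, #B7D3AC

16% shade:
  R: 44 + 0.16×(0−44) = 44 − 7.04 = 36.96 → 37
  G: 127 + 0.16×(0−127) = 127 − 20.32 = 106.68 → 107
  B: 12 − 1.92 = 10.08 → 10
  → #256B0A
66% tint:
  R: 44 + 139.26 = 183.26 → 183
  G: 127 + 84.48 = 211.48 → 211
  B: 12 + 0.66×(255−12) = 12 + 160.38 = 172.38 → 172
  → #B7D3AC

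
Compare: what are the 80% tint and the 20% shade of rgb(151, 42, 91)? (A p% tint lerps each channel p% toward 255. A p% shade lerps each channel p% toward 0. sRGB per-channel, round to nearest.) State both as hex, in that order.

80% tint:
  R: 151 + 83.2 = 234.2 → 234
  G: 42 + 170.4 = 212.4 → 212
  B: 91 + 131.2 = 222.2 → 222
  → #ead4de
20% shade:
  R: 151 + 0.2×(0−151) = 151 − 30.2 = 120.8 → 121
  G: 42 − 8.4 = 33.6 → 34
  B: 91 + 0.2×(0−91) = 91 − 18.2 = 72.8 → 73
  → #792249

#ead4de, #792249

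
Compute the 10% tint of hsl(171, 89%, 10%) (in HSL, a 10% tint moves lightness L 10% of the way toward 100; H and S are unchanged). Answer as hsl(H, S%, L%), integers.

hsl(171, 89%, 19%)

L moves 10% from 10 toward 100: 10 + 9 = 19 → 19.
H and S are unchanged.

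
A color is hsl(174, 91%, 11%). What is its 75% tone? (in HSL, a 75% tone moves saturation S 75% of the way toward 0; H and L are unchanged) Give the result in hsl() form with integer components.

S moves 75% from 91 toward 0: 91 − 68.25 = 22.75 → 23.
H and L are unchanged.

hsl(174, 23%, 11%)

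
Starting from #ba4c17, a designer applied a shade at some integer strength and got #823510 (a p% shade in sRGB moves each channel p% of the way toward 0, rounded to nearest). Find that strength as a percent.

30%

#ba4c17 is rgb(186, 76, 23); #823510 is rgb(130, 53, 16).
On the R channel (widest range): 130 ≈ 186 + (p/100)(0 − 186), so p ≈ 100×(130 − 186)/(0 − 186) = -5600/-186 = 30.11.
p = 30 reproduces all three channels after rounding.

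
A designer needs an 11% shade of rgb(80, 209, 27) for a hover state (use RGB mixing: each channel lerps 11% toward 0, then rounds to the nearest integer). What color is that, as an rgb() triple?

rgb(71, 186, 24)

An 11% shade moves each channel 11% toward 0:
  R: 80 − 8.8 = 71.2 → 71
  G: 209 + 0.11×(0−209) = 209 − 22.99 = 186.01 → 186
  B: 27 + 0.11×(0−27) = 27 − 2.97 = 24.03 → 24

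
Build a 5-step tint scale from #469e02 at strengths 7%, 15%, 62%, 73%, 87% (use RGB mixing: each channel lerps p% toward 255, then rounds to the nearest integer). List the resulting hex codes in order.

#469e02 is rgb(70, 158, 2).
7%: (70 + 12.95 = 82.95→83, 158 + 6.79 = 164.79→165, 2 + 17.71 = 19.71→20) → #53a514
15%: (70 + 27.75 = 97.75→98, 158 + 14.55 = 172.55→173, 2 + 37.95 = 39.95→40) → #62ad28
62%: (70 + 114.7 = 184.7→185, 158 + 60.14 = 218.14→218, 2 + 156.86 = 158.86→159) → #b9da9f
73%: (70 + 135.05 = 205.05→205, 158 + 70.81 = 228.81→229, 2 + 184.69 = 186.69→187) → #cde5bb
87%: (70 + 160.95 = 230.95→231, 158 + 84.39 = 242.39→242, 2 + 220.11 = 222.11→222) → #e7f2de

#53a514, #62ad28, #b9da9f, #cde5bb, #e7f2de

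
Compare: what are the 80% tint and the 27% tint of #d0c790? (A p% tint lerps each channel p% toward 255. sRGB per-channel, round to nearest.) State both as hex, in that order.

#f6f4e9, #ddd6ae

#d0c790 is rgb(208, 199, 144).
80% tint:
  R: 208 + 0.8×(255−208) = 208 + 37.6 = 245.6 → 246
  G: 199 + 0.8×(255−199) = 199 + 44.8 = 243.8 → 244
  B: 144 + 88.8 = 232.8 → 233
  → #f6f4e9
27% tint:
  R: 208 + 0.27×(255−208) = 208 + 12.69 = 220.69 → 221
  G: 199 + 0.27×(255−199) = 199 + 15.12 = 214.12 → 214
  B: 144 + 0.27×(255−144) = 144 + 29.97 = 173.97 → 174
  → #ddd6ae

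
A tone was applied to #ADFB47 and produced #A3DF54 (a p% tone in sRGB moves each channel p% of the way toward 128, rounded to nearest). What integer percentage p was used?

23%

#ADFB47 is rgb(173, 251, 71); #A3DF54 is rgb(163, 223, 84).
On the G channel (widest range): 223 ≈ 251 + (p/100)(128 − 251), so p ≈ 100×(223 − 251)/(128 − 251) = -2800/-123 = 22.76.
p = 23 reproduces all three channels after rounding.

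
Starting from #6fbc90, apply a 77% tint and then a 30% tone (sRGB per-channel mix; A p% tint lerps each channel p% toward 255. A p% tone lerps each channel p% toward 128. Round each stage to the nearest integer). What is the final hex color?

#6fbc90 is rgb(111, 188, 144).
A 77% tint moves each channel 77% toward 255:
  R: 111 + 110.88 = 221.88 → 222
  G: 188 + 0.77×(255−188) = 188 + 51.59 = 239.59 → 240
  B: 144 + 0.77×(255−144) = 144 + 85.47 = 229.47 → 229
After the tint: rgb(222, 240, 229) = #def0e5.
Lerp each channel 30% toward 128:
  R: 222 + 0.3×(128−222) = 222 − 28.2 = 193.8 → 194
  G: 240 + 0.3×(128−240) = 240 − 33.6 = 206.4 → 206
  B: 229 − 30.3 = 198.7 → 199
rgb(194, 206, 199) = #c2cec7.

#c2cec7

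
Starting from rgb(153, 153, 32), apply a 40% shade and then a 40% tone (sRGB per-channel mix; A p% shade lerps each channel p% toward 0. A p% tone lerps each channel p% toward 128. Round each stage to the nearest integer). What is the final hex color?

Per channel, c → c + 0.4(0 − c):
  R: 153 − 61.2 = 91.8 → 92
  G: 153 + 0.4×(0−153) = 153 − 61.2 = 91.8 → 92
  B: 32 − 12.8 = 19.2 → 19
After the shade: rgb(92, 92, 19) = #5c5c13.
A 40% tone moves each channel 40% toward 128:
  R: 92 + 14.4 = 106.4 → 106
  G: 92 + 14.4 = 106.4 → 106
  B: 19 + 0.4×(128−19) = 19 + 43.6 = 62.6 → 63
rgb(106, 106, 63) = #6a6a3f.

#6a6a3f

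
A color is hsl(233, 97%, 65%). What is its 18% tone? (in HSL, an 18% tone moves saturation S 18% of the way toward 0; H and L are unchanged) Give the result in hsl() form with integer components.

S moves 18% from 97 toward 0: 97 − 17.46 = 79.54 → 80.
H and L are unchanged.

hsl(233, 80%, 65%)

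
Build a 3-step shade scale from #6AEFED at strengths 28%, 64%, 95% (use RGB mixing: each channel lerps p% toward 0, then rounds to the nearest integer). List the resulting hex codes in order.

#4CACAB, #265655, #050C0C

#6AEFED is rgb(106, 239, 237).
28%: (106 − 29.68 = 76.32→76, 239 − 66.92 = 172.08→172, 237 − 66.36 = 170.64→171) → #4CACAB
64%: (106 − 67.84 = 38.16→38, 239 − 152.96 = 86.04→86, 237 − 151.68 = 85.32→85) → #265655
95%: (106 − 100.7 = 5.3→5, 239 − 227.05 = 11.95→12, 237 − 225.15 = 11.85→12) → #050C0C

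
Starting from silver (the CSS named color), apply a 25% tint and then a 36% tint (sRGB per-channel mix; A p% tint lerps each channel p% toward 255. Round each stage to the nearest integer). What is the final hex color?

CSS silver is rgb(192, 192, 192).
A 25% tint moves each channel 25% toward 255:
  R: 192 + 0.25×(255−192) = 192 + 15.75 = 207.75 → 208
  G: 192 + 0.25×(255−192) = 192 + 15.75 = 207.75 → 208
  B: 192 + 15.75 = 207.75 → 208
After the tint: rgb(208, 208, 208) = #D0D0D0.
A 36% tint moves each channel 36% toward 255:
  R: 208 + 16.92 = 224.92 → 225
  G: 208 + 0.36×(255−208) = 208 + 16.92 = 224.92 → 225
  B: 208 + 0.36×(255−208) = 208 + 16.92 = 224.92 → 225
rgb(225, 225, 225) = #E1E1E1.

#E1E1E1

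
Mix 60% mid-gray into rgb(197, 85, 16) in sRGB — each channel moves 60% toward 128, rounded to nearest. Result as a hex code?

A 60% tone moves each channel 60% toward 128:
  R: 197 + 0.6×(128−197) = 197 − 41.4 = 155.6 → 156
  G: 85 + 0.6×(128−85) = 85 + 25.8 = 110.8 → 111
  B: 16 + 0.6×(128−16) = 16 + 67.2 = 83.2 → 83
rgb(156, 111, 83) = #9c6f53.

#9c6f53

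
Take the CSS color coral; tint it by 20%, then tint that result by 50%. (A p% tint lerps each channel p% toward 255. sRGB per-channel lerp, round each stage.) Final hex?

CSS coral is rgb(255, 127, 80).
A 20% tint moves each channel 20% toward 255:
  R: 255 + 0 = 255 → 255
  G: 127 + 0.2×(255−127) = 127 + 25.6 = 152.6 → 153
  B: 80 + 0.2×(255−80) = 80 + 35 = 115 → 115
After the tint: rgb(255, 153, 115) = #FF9973.
A 50% tint moves each channel 50% toward 255:
  R: 255 + 0.5×(255−255) = 255 + 0 = 255 → 255
  G: 153 + 51 = 204 → 204
  B: 115 + 0.5×(255−115) = 115 + 70 = 185 → 185
rgb(255, 204, 185) = #FFCCB9.

#FFCCB9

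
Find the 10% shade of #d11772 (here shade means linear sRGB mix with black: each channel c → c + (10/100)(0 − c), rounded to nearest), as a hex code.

#bc1567

#d11772 is rgb(209, 23, 114).
A 10% shade moves each channel 10% toward 0:
  R: 209 + 0.1×(0−209) = 209 − 20.9 = 188.1 → 188
  G: 23 − 2.3 = 20.7 → 21
  B: 114 + 0.1×(0−114) = 114 − 11.4 = 102.6 → 103
rgb(188, 21, 103) = #bc1567.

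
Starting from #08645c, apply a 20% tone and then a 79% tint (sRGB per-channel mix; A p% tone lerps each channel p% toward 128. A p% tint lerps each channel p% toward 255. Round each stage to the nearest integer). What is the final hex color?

#08645c is rgb(8, 100, 92).
Per channel, c → c + 0.2(128 − c):
  R: 8 + 0.2×(128−8) = 8 + 24 = 32 → 32
  G: 100 + 0.2×(128−100) = 100 + 5.6 = 105.6 → 106
  B: 92 + 7.2 = 99.2 → 99
After the tone: rgb(32, 106, 99) = #206a63.
A 79% tint moves each channel 79% toward 255:
  R: 32 + 0.79×(255−32) = 32 + 176.17 = 208.17 → 208
  G: 106 + 117.71 = 223.71 → 224
  B: 99 + 0.79×(255−99) = 99 + 123.24 = 222.24 → 222
rgb(208, 224, 222) = #d0e0de.

#d0e0de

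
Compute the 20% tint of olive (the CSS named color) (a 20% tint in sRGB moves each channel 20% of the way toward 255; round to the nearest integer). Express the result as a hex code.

CSS olive is rgb(128, 128, 0).
Per channel, c → c + 0.2(255 − c):
  R: 128 + 25.4 = 153.4 → 153
  G: 128 + 0.2×(255−128) = 128 + 25.4 = 153.4 → 153
  B: 0 + 51 = 51 → 51
rgb(153, 153, 51) = #999933.

#999933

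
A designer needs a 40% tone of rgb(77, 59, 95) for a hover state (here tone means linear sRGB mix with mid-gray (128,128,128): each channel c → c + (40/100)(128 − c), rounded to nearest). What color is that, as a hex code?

#61576c

A 40% tone moves each channel 40% toward 128:
  R: 77 + 20.4 = 97.4 → 97
  G: 59 + 0.4×(128−59) = 59 + 27.6 = 86.6 → 87
  B: 95 + 0.4×(128−95) = 95 + 13.2 = 108.2 → 108
rgb(97, 87, 108) = #61576c.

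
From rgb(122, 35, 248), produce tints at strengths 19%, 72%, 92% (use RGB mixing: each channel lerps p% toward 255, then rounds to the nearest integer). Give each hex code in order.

19%: (122 + 25.27 = 147.27→147, 35 + 41.8 = 76.8→77, 248 + 1.33 = 249.33→249) → #934DF9
72%: (122 + 95.76 = 217.76→218, 35 + 158.4 = 193.4→193, 248 + 5.04 = 253.04→253) → #DAC1FD
92%: (122 + 122.36 = 244.36→244, 35 + 202.4 = 237.4→237, 248 + 6.44 = 254.44→254) → #F4EDFE

#934DF9, #DAC1FD, #F4EDFE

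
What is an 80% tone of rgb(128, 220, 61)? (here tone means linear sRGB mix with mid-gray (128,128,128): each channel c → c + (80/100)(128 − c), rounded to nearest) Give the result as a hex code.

Lerp each channel 80% toward 128:
  R: 128 + 0 = 128 → 128
  G: 220 + 0.8×(128−220) = 220 − 73.6 = 146.4 → 146
  B: 61 + 53.6 = 114.6 → 115
rgb(128, 146, 115) = #809273.

#809273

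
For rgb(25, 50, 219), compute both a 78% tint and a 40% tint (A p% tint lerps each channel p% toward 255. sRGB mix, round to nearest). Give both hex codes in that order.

78% tint:
  R: 25 + 0.78×(255−25) = 25 + 179.4 = 204.4 → 204
  G: 50 + 159.9 = 209.9 → 210
  B: 219 + 0.78×(255−219) = 219 + 28.08 = 247.08 → 247
  → #ccd2f7
40% tint:
  R: 25 + 92 = 117 → 117
  G: 50 + 0.4×(255−50) = 50 + 82 = 132 → 132
  B: 219 + 0.4×(255−219) = 219 + 14.4 = 233.4 → 233
  → #7584e9

#ccd2f7, #7584e9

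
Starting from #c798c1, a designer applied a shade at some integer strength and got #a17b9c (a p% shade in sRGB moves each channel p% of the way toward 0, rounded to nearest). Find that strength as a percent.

#c798c1 is rgb(199, 152, 193); #a17b9c is rgb(161, 123, 156).
On the R channel (widest range): 161 ≈ 199 + (p/100)(0 − 199), so p ≈ 100×(161 − 199)/(0 − 199) = -3800/-199 = 19.10.
p = 19 reproduces all three channels after rounding.

19%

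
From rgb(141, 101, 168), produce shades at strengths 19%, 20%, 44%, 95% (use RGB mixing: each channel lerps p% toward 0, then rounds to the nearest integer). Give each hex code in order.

#725288, #715186, #4f395e, #070508

19%: (141 − 26.79 = 114.21→114, 101 − 19.19 = 81.81→82, 168 − 31.92 = 136.08→136) → #725288
20%: (141 − 28.2 = 112.8→113, 101 − 20.2 = 80.8→81, 168 − 33.6 = 134.4→134) → #715186
44%: (141 − 62.04 = 78.96→79, 101 − 44.44 = 56.56→57, 168 − 73.92 = 94.08→94) → #4f395e
95%: (141 − 133.95 = 7.05→7, 101 − 95.95 = 5.05→5, 168 − 159.6 = 8.4→8) → #070508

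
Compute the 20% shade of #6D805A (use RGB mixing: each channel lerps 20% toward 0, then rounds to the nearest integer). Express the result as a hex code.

#576648

#6D805A is rgb(109, 128, 90).
Lerp each channel 20% toward 0:
  R: 109 − 21.8 = 87.2 → 87
  G: 128 + 0.2×(0−128) = 128 − 25.6 = 102.4 → 102
  B: 90 − 18 = 72 → 72
rgb(87, 102, 72) = #576648.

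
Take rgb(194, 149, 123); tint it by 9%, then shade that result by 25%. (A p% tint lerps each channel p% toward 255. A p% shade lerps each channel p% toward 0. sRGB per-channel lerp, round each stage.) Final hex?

#957765

A 9% tint moves each channel 9% toward 255:
  R: 194 + 0.09×(255−194) = 194 + 5.49 = 199.49 → 199
  G: 149 + 9.54 = 158.54 → 159
  B: 123 + 11.88 = 134.88 → 135
After the tint: rgb(199, 159, 135) = #C79F87.
Per channel, c → c + 0.25(0 − c):
  R: 199 − 49.75 = 149.25 → 149
  G: 159 − 39.75 = 119.25 → 119
  B: 135 + 0.25×(0−135) = 135 − 33.75 = 101.25 → 101
rgb(149, 119, 101) = #957765.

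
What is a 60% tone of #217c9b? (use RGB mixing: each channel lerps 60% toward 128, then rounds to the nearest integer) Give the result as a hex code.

#217c9b is rgb(33, 124, 155).
A 60% tone moves each channel 60% toward 128:
  R: 33 + 57 = 90 → 90
  G: 124 + 0.6×(128−124) = 124 + 2.4 = 126.4 → 126
  B: 155 + 0.6×(128−155) = 155 − 16.2 = 138.8 → 139
rgb(90, 126, 139) = #5a7e8b.

#5a7e8b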